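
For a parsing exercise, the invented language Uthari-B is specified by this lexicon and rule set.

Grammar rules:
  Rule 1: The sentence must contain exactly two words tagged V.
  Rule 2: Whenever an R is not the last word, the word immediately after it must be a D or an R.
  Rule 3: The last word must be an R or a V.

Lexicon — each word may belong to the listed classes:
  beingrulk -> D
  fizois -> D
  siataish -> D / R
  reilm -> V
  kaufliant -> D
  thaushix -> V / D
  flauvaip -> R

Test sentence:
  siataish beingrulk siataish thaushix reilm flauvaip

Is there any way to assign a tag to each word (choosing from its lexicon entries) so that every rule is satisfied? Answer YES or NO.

YES

Candidates per position — 1:siataish {D,R}; 2:beingrulk {D}; 3:siataish {D,R}; 4:thaushix {V,D}; 5:reilm {V}; 6:flauvaip {R}.
One satisfying assignment: D D D V V R.
Rule-by-rule: rule 1 ok; rule 2 ok; rule 3 ok.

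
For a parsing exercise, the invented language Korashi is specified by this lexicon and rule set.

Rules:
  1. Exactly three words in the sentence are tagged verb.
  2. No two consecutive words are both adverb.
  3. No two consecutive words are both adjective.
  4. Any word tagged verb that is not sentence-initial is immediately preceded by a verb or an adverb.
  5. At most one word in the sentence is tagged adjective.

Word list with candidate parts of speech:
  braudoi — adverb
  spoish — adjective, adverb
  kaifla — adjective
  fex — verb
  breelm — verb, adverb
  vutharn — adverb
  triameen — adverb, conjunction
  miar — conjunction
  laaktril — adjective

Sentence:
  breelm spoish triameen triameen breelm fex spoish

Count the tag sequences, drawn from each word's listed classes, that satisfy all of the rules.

3

Candidates per position — 1:breelm {verb,adverb}; 2:spoish {adjective,adverb}; 3:triameen {adverb,conjunction}; 4:triameen {adverb,conjunction}; 5:breelm {verb,adverb}; 6:fex {verb}; 7:spoish {adjective,adverb}.
There are 64 candidate sequences in total.
The sequences that satisfy every rule: verb adjective conjunction adverb verb verb adverb; verb adverb conjunction adverb verb verb adjective; verb adverb conjunction adverb verb verb adverb.
Count = 3.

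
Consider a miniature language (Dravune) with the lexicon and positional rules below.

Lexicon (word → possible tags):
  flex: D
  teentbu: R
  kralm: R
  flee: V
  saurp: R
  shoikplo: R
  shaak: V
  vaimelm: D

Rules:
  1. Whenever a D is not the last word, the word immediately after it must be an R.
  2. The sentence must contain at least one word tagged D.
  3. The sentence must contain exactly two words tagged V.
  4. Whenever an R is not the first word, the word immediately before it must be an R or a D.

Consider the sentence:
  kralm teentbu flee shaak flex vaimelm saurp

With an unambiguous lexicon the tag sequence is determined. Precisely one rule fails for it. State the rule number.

Fixed tagging: R R V V D D R.
Checking each rule: R1 ✗, R2 ✓, R3 ✓, R4 ✓.
Only rule 1 fails.

1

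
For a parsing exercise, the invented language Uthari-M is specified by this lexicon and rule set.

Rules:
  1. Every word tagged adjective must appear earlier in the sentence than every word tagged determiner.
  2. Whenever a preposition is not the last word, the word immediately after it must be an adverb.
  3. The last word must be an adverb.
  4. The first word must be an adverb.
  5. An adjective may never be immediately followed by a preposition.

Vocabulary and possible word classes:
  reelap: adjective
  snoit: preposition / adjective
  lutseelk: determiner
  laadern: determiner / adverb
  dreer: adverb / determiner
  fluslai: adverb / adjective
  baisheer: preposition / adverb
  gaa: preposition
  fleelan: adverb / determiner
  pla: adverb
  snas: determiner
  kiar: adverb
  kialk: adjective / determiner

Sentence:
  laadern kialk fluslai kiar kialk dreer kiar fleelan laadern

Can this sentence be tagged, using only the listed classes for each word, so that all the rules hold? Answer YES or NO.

Candidates per position — 1:laadern {determiner,adverb}; 2:kialk {adjective,determiner}; 3:fluslai {adverb,adjective}; 4:kiar {adverb}; 5:kialk {adjective,determiner}; 6:dreer {adverb,determiner}; 7:kiar {adverb}; 8:fleelan {adverb,determiner}; 9:laadern {determiner,adverb}.
One satisfying assignment: adverb adjective adverb adverb adjective adverb adverb determiner adverb.
Verifying each rule — rule 1 ✓; rule 2 ✓; rule 3 ✓; rule 4 ✓; rule 5 ✓.

YES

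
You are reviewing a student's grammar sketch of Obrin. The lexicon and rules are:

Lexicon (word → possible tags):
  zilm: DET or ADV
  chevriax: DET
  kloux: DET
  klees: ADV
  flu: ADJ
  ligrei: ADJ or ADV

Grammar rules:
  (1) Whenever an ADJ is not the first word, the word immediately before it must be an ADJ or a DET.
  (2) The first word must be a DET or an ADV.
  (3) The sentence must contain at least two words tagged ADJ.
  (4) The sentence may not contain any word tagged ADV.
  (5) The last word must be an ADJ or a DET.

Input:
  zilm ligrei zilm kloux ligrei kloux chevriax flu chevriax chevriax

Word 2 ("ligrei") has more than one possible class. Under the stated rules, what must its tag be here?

ADJ

Candidates per position — 1:zilm {DET,ADV}; 2:ligrei {ADJ,ADV}; 3:zilm {DET,ADV}; 4:kloux {DET}; 5:ligrei {ADJ,ADV}; 6:kloux {DET}; 7:chevriax {DET}; 8:flu {ADJ}; 9:chevriax {DET}; 10:chevriax {DET}.
If word 1 were ADV, no tagging could satisfy rule 4; so word 1 is DET.
If word 2 were ADV, no tagging could satisfy rule 4; so word 2 is ADJ.
If word 3 were ADV, no tagging could satisfy rule 4; so word 3 is DET.
If word 5 were ADV, no tagging could satisfy rule 4; so word 5 is ADJ.
The unique satisfying tagging is: DET ADJ DET DET ADJ DET DET ADJ DET DET.
Rule-by-rule: rule 1 ok; rule 2 ok; rule 3 ok; rule 4 ok; rule 5 ok.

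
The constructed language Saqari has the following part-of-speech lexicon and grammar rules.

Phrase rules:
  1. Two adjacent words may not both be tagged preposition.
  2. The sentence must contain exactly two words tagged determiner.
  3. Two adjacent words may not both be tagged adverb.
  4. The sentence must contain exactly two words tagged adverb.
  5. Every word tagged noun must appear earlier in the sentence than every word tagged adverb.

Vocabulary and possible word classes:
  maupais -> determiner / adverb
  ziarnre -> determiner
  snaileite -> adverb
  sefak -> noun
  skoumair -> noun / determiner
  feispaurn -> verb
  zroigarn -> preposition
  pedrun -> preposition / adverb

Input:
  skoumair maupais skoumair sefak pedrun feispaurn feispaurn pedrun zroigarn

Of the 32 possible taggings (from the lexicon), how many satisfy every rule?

Candidates per position — 1:skoumair {noun,determiner}; 2:maupais {determiner,adverb}; 3:skoumair {noun,determiner}; 4:sefak {noun}; 5:pedrun {preposition,adverb}; 6:feispaurn {verb}; 7:feispaurn {verb}; 8:pedrun {preposition,adverb}; 9:zroigarn {preposition}.
There are 32 candidate sequences in total.
The sequences that satisfy every rule: noun determiner determiner noun adverb verb verb adverb preposition; determiner determiner noun noun adverb verb verb adverb preposition.
Count = 2.

2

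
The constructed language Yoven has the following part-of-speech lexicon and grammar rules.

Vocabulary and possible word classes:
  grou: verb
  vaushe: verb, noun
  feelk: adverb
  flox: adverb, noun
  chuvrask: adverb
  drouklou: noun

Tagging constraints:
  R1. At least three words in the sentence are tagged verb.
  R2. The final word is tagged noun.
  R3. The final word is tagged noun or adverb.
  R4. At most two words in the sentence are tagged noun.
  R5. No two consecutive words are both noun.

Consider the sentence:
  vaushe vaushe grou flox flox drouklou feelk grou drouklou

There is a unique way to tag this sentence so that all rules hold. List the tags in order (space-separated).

verb verb verb adverb adverb noun adverb verb noun

Candidates per position — 1:vaushe {verb,noun}; 2:vaushe {verb,noun}; 3:grou {verb}; 4:flox {adverb,noun}; 5:flox {adverb,noun}; 6:drouklou {noun}; 7:feelk {adverb}; 8:grou {verb}; 9:drouklou {noun}.
Position 1: tagging it noun would leave rule 4 unsatisfiable, so it must be verb.
Position 2: tagging it noun would leave rule 4 unsatisfiable, so it must be verb.
Position 4: tagging it noun would leave rule 4 unsatisfiable, so it must be adverb.
Position 5: tagging it noun would leave rule 4 unsatisfiable, so it must be adverb.
That leaves exactly one tagging: verb verb verb adverb adverb noun adverb verb noun.
Checking: rule 1 holds; rule 2 holds; rule 3 holds; rule 4 holds; rule 5 holds.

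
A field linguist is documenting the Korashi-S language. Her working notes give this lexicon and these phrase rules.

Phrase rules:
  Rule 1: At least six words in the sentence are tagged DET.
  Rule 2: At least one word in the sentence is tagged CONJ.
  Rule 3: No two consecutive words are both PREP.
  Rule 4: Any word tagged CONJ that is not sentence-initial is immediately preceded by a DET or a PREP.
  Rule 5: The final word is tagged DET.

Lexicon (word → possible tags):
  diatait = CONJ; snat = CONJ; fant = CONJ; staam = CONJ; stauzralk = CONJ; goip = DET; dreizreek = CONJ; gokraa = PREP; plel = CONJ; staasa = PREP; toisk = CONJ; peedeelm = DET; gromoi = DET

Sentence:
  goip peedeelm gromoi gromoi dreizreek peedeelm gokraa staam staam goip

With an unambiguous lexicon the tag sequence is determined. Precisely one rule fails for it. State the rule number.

Fixed tagging: DET DET DET DET CONJ DET PREP CONJ CONJ DET.
Rule check: R1 ok, R2 ok, R3 ok, R4 fails, R5 ok.
Only rule 4 fails.

4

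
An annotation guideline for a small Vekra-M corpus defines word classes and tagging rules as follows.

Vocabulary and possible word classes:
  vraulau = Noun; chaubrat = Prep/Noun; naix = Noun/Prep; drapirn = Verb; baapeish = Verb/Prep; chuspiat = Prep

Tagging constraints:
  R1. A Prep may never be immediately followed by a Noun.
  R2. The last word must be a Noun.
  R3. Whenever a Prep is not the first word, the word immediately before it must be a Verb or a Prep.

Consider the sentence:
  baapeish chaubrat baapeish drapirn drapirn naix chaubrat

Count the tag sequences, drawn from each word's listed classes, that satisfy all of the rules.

5

Candidates per position — 1:baapeish {Verb,Prep}; 2:chaubrat {Prep,Noun}; 3:baapeish {Verb,Prep}; 4:drapirn {Verb}; 5:drapirn {Verb}; 6:naix {Noun,Prep}; 7:chaubrat {Prep,Noun}.
There are 32 candidate sequences in total.
The sequences that satisfy every rule: Verb Prep Verb Verb Verb Noun Noun; Verb Prep Prep Verb Verb Noun Noun; Verb Noun Verb Verb Verb Noun Noun; Prep Prep Verb Verb Verb Noun Noun; Prep Prep Prep Verb Verb Noun Noun.
Count = 5.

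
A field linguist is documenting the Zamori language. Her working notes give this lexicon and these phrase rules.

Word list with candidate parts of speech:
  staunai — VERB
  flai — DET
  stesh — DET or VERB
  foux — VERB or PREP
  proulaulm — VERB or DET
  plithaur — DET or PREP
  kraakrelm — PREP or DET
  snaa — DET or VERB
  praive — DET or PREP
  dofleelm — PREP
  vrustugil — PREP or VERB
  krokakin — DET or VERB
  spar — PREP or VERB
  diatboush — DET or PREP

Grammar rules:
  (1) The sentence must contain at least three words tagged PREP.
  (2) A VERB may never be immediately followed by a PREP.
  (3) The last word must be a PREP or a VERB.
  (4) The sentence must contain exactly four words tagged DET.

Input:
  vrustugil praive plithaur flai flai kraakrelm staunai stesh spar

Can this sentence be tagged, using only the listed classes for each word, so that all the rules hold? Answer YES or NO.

Candidates per position — 1:vrustugil {PREP,VERB}; 2:praive {DET,PREP}; 3:plithaur {DET,PREP}; 4:flai {DET}; 5:flai {DET}; 6:kraakrelm {PREP,DET}; 7:staunai {VERB}; 8:stesh {DET,VERB}; 9:spar {PREP,VERB}.
One satisfying assignment: PREP DET PREP DET DET PREP VERB DET PREP.
Rule-by-rule: rule 1 satisfied; rule 2 satisfied; rule 3 satisfied; rule 4 satisfied.

YES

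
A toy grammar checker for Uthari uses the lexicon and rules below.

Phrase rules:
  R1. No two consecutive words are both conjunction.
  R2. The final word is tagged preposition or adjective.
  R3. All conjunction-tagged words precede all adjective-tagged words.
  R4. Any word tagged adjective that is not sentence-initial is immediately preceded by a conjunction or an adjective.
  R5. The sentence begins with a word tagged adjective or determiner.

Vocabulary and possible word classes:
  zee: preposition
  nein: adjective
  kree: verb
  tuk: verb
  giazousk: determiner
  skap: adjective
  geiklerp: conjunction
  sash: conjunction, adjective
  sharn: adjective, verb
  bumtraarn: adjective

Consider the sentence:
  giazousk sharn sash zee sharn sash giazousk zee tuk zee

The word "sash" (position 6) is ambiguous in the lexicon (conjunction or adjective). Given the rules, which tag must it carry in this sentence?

conjunction

Candidates per position — 1:giazousk {determiner}; 2:sharn {adjective,verb}; 3:sash {conjunction,adjective}; 4:zee {preposition}; 5:sharn {adjective,verb}; 6:sash {conjunction,adjective}; 7:giazousk {determiner}; 8:zee {preposition}; 9:tuk {verb}; 10:zee {preposition}.
At position 2, choosing adjective makes rule 4 impossible to satisfy; hence verb.
At position 3, choosing adjective makes rule 4 impossible to satisfy; hence conjunction.
At position 5, choosing adjective makes rule 4 impossible to satisfy; hence verb.
At position 6, choosing adjective makes rule 4 impossible to satisfy; hence conjunction.
That leaves exactly one tagging: determiner verb conjunction preposition verb conjunction determiner preposition verb preposition.
Rule-by-rule: rule 1 satisfied; rule 2 satisfied; rule 3 satisfied; rule 4 satisfied; rule 5 satisfied.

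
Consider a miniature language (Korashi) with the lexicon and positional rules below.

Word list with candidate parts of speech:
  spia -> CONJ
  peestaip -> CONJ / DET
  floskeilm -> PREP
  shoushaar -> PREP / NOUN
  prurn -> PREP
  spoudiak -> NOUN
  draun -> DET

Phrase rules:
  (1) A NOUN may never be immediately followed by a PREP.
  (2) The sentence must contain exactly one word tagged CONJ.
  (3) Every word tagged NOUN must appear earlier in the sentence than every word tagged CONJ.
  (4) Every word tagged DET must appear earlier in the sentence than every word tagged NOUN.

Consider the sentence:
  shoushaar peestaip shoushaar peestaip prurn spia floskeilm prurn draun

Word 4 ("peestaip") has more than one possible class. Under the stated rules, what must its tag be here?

DET

Candidates per position — 1:shoushaar {PREP,NOUN}; 2:peestaip {CONJ,DET}; 3:shoushaar {PREP,NOUN}; 4:peestaip {CONJ,DET}; 5:prurn {PREP}; 6:spia {CONJ}; 7:floskeilm {PREP}; 8:prurn {PREP}; 9:draun {DET}.
Word 1 cannot be NOUN — rule 4 would then fail for every completion. It is PREP.
Word 2 cannot be CONJ — rule 2 would then fail for every completion. It is DET.
Word 3 cannot be NOUN — rule 4 would then fail for every completion. It is PREP.
Word 4 cannot be CONJ — rule 2 would then fail for every completion. It is DET.
The unique satisfying tagging is: PREP DET PREP DET PREP CONJ PREP PREP DET.
Check: rule 1 holds; rule 2 holds; rule 3 holds; rule 4 holds.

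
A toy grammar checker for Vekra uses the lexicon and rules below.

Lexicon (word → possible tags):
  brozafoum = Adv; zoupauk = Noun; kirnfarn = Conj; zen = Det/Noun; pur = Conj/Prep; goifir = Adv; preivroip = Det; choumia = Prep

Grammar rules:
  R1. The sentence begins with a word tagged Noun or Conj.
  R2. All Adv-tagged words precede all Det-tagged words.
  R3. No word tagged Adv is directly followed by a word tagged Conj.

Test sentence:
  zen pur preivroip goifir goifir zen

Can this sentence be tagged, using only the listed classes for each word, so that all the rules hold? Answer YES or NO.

Candidates per position — 1:zen {Det,Noun}; 2:pur {Conj,Prep}; 3:preivroip {Det}; 4:goifir {Adv}; 5:goifir {Adv}; 6:zen {Det,Noun}.
Rule 2 cannot be satisfied by any choice of tags from the lexicon.
So there is no consistent tagging.

NO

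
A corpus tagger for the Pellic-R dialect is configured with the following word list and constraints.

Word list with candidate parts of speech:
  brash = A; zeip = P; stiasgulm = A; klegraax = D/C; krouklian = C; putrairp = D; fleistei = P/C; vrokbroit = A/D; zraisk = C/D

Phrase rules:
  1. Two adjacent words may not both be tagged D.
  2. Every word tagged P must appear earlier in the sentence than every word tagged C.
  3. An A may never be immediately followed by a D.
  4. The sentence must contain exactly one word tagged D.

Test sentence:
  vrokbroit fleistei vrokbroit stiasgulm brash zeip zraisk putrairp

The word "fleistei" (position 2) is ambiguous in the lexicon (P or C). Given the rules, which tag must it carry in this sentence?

P

Candidates per position — 1:vrokbroit {A,D}; 2:fleistei {P,C}; 3:vrokbroit {A,D}; 4:stiasgulm {A}; 5:brash {A}; 6:zeip {P}; 7:zraisk {C,D}; 8:putrairp {D}.
Position 1: D is ruled out by rule 4; that leaves A.
Position 2: C is ruled out by rule 2; that leaves P.
Position 3: D is ruled out by rule 4; that leaves A.
Position 7: D is ruled out by rule 1; that leaves C.
The unique satisfying tagging is: A P A A A P C D.
Checking: rule 1 satisfied; rule 2 satisfied; rule 3 satisfied; rule 4 satisfied.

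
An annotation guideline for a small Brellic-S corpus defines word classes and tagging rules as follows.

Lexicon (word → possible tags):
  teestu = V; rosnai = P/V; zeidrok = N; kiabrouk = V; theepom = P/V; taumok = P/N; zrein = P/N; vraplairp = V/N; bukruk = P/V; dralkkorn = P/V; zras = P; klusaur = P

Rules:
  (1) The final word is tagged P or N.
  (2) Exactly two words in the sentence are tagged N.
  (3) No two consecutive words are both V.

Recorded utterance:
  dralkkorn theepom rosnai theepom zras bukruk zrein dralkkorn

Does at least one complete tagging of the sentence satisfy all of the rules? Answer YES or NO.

Candidates per position — 1:dralkkorn {P,V}; 2:theepom {P,V}; 3:rosnai {P,V}; 4:theepom {P,V}; 5:zras {P}; 6:bukruk {P,V}; 7:zrein {P,N}; 8:dralkkorn {P,V}.
Rule 2 cannot be satisfied by any choice of tags from the lexicon.
So there is no consistent tagging.

NO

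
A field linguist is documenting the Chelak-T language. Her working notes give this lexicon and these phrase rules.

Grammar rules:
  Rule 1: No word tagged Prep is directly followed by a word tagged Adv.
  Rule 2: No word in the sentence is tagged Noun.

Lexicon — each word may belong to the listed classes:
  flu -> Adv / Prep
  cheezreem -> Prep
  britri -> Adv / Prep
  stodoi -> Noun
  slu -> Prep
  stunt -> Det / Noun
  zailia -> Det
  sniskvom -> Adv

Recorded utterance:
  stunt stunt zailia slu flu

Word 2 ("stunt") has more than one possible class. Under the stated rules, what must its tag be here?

Det

Candidates per position — 1:stunt {Det,Noun}; 2:stunt {Det,Noun}; 3:zailia {Det}; 4:slu {Prep}; 5:flu {Adv,Prep}.
Position 1: Noun is ruled out by rule 2; that leaves Det.
Position 2: Noun is ruled out by rule 2; that leaves Det.
Position 5: Adv is ruled out by rule 1; that leaves Prep.
So the tagging must be: Det Det Det Prep Prep.
Checking: rule 1 holds; rule 2 holds.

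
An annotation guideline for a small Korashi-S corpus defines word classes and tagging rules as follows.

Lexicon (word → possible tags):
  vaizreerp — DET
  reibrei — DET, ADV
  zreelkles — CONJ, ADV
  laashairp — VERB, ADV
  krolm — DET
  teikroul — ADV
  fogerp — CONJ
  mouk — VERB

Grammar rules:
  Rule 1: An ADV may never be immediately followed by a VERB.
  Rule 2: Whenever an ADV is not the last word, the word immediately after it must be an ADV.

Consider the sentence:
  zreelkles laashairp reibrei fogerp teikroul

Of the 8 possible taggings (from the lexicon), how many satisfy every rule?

1

Candidates per position — 1:zreelkles {CONJ,ADV}; 2:laashairp {VERB,ADV}; 3:reibrei {DET,ADV}; 4:fogerp {CONJ}; 5:teikroul {ADV}.
There are 8 candidate sequences in total.
The sequences that satisfy every rule: CONJ VERB DET CONJ ADV.
Count = 1.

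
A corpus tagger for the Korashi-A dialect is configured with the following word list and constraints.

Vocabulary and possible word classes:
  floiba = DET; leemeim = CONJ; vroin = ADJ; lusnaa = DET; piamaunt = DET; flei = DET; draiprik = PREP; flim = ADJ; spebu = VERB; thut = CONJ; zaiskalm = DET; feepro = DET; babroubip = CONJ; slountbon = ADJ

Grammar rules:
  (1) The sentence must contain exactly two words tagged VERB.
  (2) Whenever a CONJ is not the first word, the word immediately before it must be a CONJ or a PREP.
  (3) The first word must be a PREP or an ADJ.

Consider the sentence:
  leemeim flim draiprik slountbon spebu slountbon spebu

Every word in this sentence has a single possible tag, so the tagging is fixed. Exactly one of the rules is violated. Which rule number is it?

3

Fixed tagging: CONJ ADJ PREP ADJ VERB ADJ VERB.
Checking each rule: R1 ok, R2 ok, R3 fails.
Only rule 3 fails.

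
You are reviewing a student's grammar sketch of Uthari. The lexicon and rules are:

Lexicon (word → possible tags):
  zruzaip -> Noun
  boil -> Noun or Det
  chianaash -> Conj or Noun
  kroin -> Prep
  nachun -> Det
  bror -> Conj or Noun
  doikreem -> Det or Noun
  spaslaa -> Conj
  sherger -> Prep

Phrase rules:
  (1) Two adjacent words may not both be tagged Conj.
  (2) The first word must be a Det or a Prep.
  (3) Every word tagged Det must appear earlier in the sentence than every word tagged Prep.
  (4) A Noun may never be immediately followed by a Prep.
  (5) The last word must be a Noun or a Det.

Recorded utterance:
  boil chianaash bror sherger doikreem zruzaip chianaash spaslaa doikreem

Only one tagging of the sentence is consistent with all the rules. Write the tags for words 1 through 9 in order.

Candidates per position — 1:boil {Noun,Det}; 2:chianaash {Conj,Noun}; 3:bror {Conj,Noun}; 4:sherger {Prep}; 5:doikreem {Det,Noun}; 6:zruzaip {Noun}; 7:chianaash {Conj,Noun}; 8:spaslaa {Conj}; 9:doikreem {Det,Noun}.
Position 1: Noun is ruled out by rule 2; that leaves Det.
Position 3: Noun is ruled out by rule 4; that leaves Conj.
Position 5: Det is ruled out by rule 3; that leaves Noun.
Position 7: Conj is ruled out by rule 1; that leaves Noun.
Position 9: Det is ruled out by rule 3; that leaves Noun.
Position 2: Conj is ruled out by rule 1; that leaves Noun.
That leaves exactly one tagging: Det Noun Conj Prep Noun Noun Noun Conj Noun.
Rule-by-rule: rule 1 satisfied; rule 2 satisfied; rule 3 satisfied; rule 4 satisfied; rule 5 satisfied.

Det Noun Conj Prep Noun Noun Noun Conj Noun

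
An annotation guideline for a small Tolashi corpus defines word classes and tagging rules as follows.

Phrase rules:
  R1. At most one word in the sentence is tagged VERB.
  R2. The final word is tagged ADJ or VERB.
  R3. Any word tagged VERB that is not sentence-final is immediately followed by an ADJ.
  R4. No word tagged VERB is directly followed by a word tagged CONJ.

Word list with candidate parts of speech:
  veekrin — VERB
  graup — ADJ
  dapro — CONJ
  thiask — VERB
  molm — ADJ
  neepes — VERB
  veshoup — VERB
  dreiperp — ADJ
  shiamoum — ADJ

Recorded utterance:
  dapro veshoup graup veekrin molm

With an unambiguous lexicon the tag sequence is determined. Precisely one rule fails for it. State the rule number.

Fixed tagging: CONJ VERB ADJ VERB ADJ.
Applying the rules: R1 violated, R2 holds, R3 holds, R4 holds.
Only rule 1 fails.

1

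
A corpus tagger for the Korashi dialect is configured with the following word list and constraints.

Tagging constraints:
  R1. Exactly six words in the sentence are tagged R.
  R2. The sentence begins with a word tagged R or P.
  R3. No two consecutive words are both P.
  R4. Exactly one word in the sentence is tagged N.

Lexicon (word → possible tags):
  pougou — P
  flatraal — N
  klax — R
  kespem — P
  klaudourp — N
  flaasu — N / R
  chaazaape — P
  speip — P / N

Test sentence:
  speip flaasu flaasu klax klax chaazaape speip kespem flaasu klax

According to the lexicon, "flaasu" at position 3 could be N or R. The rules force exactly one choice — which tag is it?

Candidates per position — 1:speip {P,N}; 2:flaasu {N,R}; 3:flaasu {N,R}; 4:klax {R}; 5:klax {R}; 6:chaazaape {P}; 7:speip {P,N}; 8:kespem {P}; 9:flaasu {N,R}; 10:klax {R}.
Position 1: tagging it N would leave rule 2 unsatisfiable, so it must be P.
Position 2: tagging it N would leave rule 1 unsatisfiable, so it must be R.
Position 3: tagging it N would leave rule 1 unsatisfiable, so it must be R.
Position 7: tagging it P would leave rule 3 unsatisfiable, so it must be N.
Position 9: tagging it N would leave rule 1 unsatisfiable, so it must be R.
So the tagging must be: P R R R R P N P R R.
Check: rule 1 ok; rule 2 ok; rule 3 ok; rule 4 ok.

R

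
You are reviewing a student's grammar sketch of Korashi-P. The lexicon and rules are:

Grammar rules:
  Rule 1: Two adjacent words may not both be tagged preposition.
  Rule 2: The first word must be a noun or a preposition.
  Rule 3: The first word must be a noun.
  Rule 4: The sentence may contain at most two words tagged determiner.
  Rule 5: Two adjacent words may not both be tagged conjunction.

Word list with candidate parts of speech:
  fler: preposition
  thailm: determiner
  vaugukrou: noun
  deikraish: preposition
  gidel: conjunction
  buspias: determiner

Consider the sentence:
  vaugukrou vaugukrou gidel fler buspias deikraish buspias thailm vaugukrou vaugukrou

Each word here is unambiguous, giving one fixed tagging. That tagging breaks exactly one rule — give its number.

Fixed tagging: noun noun conjunction preposition determiner preposition determiner determiner noun noun.
Rule check: R1 ✓, R2 ✓, R3 ✓, R4 ✗, R5 ✓.
Only rule 4 fails.

4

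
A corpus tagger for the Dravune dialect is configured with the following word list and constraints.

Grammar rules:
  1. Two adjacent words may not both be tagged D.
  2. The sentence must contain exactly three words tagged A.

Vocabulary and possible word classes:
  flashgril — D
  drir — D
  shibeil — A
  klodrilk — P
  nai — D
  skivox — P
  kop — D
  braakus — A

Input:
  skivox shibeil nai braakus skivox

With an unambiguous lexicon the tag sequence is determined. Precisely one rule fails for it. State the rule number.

Fixed tagging: P A D A P.
Checking each rule: R1 holds, R2 violated.
Only rule 2 fails.

2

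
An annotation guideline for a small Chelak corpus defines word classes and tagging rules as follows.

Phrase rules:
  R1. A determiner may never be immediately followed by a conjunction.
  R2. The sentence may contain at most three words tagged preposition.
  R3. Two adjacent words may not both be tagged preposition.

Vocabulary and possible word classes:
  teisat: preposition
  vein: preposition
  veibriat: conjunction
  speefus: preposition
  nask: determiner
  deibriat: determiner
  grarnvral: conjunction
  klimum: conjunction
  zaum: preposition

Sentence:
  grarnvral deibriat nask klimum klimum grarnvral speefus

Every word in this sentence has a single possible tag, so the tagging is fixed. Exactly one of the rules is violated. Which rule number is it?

Fixed tagging: conjunction determiner determiner conjunction conjunction conjunction preposition.
Rule check: R1 ✗, R2 ✓, R3 ✓.
Only rule 1 fails.

1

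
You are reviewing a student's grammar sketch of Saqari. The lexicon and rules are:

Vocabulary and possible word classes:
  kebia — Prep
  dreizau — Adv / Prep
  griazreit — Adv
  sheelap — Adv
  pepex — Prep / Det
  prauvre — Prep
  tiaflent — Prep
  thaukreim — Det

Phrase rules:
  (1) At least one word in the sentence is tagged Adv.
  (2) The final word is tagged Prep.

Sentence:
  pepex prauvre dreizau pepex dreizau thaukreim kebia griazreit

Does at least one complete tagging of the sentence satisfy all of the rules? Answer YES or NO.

Candidates per position — 1:pepex {Prep,Det}; 2:prauvre {Prep}; 3:dreizau {Adv,Prep}; 4:pepex {Prep,Det}; 5:dreizau {Adv,Prep}; 6:thaukreim {Det}; 7:kebia {Prep}; 8:griazreit {Adv}.
Rule 2 cannot be satisfied by any choice of tags from the lexicon.
So there is no consistent tagging.

NO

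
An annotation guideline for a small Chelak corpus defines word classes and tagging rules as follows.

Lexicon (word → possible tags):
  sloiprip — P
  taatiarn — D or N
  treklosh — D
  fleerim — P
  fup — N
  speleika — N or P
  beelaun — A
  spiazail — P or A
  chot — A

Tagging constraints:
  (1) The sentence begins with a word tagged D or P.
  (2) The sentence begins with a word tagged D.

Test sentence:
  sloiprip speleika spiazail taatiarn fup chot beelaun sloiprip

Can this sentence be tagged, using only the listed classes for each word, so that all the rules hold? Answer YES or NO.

Candidates per position — 1:sloiprip {P}; 2:speleika {N,P}; 3:spiazail {P,A}; 4:taatiarn {D,N}; 5:fup {N}; 6:chot {A}; 7:beelaun {A}; 8:sloiprip {P}.
Rule 2 cannot be satisfied by any choice of tags from the lexicon.
So there is no consistent tagging.

NO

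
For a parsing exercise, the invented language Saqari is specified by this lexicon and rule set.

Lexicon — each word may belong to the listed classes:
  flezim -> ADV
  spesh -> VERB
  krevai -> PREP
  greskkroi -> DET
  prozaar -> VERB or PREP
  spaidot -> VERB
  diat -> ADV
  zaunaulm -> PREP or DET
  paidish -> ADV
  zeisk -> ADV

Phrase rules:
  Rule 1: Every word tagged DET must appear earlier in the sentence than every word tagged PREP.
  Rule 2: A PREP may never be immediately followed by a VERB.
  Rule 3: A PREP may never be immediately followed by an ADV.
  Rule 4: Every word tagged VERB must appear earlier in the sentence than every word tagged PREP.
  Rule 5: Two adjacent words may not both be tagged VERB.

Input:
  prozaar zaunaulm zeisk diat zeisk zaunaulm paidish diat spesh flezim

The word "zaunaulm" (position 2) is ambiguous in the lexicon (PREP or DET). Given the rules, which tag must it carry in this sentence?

DET

Candidates per position — 1:prozaar {VERB,PREP}; 2:zaunaulm {PREP,DET}; 3:zeisk {ADV}; 4:diat {ADV}; 5:zeisk {ADV}; 6:zaunaulm {PREP,DET}; 7:paidish {ADV}; 8:diat {ADV}; 9:spesh {VERB}; 10:flezim {ADV}.
Word 1 cannot be PREP — rule 4 would then fail for every completion. It is VERB.
Word 2 cannot be PREP — rule 3 would then fail for every completion. It is DET.
Word 6 cannot be PREP — rule 3 would then fail for every completion. It is DET.
So the tagging must be: VERB DET ADV ADV ADV DET ADV ADV VERB ADV.
Verifying each rule — rule 1 ok; rule 2 ok; rule 3 ok; rule 4 ok; rule 5 ok.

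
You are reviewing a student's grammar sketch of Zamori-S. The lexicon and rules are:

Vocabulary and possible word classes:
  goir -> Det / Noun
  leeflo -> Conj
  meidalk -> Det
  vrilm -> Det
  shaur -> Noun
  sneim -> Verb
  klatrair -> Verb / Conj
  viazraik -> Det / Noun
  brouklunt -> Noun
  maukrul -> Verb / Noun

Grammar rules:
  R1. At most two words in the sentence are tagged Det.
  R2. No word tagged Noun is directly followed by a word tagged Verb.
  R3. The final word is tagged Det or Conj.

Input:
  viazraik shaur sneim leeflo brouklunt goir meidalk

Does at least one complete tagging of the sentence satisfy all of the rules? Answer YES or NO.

Candidates per position — 1:viazraik {Det,Noun}; 2:shaur {Noun}; 3:sneim {Verb}; 4:leeflo {Conj}; 5:brouklunt {Noun}; 6:goir {Det,Noun}; 7:meidalk {Det}.
Rule 2 cannot be satisfied by any choice of tags from the lexicon.
So there is no consistent tagging.

NO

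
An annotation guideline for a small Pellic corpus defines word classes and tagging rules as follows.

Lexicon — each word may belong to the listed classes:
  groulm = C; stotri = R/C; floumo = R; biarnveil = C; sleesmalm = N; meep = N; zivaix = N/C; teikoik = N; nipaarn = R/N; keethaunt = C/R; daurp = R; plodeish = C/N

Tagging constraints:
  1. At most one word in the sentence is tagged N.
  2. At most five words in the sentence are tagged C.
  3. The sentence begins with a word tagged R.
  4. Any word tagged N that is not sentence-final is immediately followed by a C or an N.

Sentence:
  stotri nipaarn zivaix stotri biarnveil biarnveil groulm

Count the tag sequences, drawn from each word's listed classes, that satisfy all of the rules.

Candidates per position — 1:stotri {R,C}; 2:nipaarn {R,N}; 3:zivaix {N,C}; 4:stotri {R,C}; 5:biarnveil {C}; 6:biarnveil {C}; 7:groulm {C}.
There are 16 candidate sequences in total.
The sequences that satisfy every rule: R R N C C C C; R R C R C C C; R R C C C C C; R N C R C C C; R N C C C C C.
Count = 5.

5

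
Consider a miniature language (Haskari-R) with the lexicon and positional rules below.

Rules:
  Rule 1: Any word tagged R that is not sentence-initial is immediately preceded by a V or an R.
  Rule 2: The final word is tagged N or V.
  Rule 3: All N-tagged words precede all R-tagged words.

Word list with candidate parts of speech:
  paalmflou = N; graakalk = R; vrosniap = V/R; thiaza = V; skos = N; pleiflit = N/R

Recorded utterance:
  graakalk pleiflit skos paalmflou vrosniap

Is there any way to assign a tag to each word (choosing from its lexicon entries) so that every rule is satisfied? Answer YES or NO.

NO

Candidates per position — 1:graakalk {R}; 2:pleiflit {N,R}; 3:skos {N}; 4:paalmflou {N}; 5:vrosniap {V,R}.
Rule 3 cannot be satisfied by any choice of tags from the lexicon.
So there is no consistent tagging.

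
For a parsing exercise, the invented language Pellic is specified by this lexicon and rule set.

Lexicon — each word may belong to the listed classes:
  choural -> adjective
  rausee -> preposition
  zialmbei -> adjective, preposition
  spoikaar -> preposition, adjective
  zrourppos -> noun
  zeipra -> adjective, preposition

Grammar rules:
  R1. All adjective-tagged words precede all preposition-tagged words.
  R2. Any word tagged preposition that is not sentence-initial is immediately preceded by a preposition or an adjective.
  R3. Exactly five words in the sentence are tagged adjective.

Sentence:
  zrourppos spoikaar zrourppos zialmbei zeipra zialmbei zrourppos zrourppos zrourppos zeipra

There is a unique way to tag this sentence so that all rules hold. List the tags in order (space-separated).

Candidates per position — 1:zrourppos {noun}; 2:spoikaar {preposition,adjective}; 3:zrourppos {noun}; 4:zialmbei {adjective,preposition}; 5:zeipra {adjective,preposition}; 6:zialmbei {adjective,preposition}; 7:zrourppos {noun}; 8:zrourppos {noun}; 9:zrourppos {noun}; 10:zeipra {adjective,preposition}.
If word 2 were preposition, no tagging could satisfy rule 2; so word 2 is adjective.
If word 4 were preposition, no tagging could satisfy rule 2; so word 4 is adjective.
If word 5 were preposition, no tagging could satisfy rule 3; so word 5 is adjective.
If word 6 were preposition, no tagging could satisfy rule 3; so word 6 is adjective.
If word 10 were preposition, no tagging could satisfy rule 2; so word 10 is adjective.
The only consistent sequence is: noun adjective noun adjective adjective adjective noun noun noun adjective.
Rule-by-rule: rule 1 ✓; rule 2 ✓; rule 3 ✓.

noun adjective noun adjective adjective adjective noun noun noun adjective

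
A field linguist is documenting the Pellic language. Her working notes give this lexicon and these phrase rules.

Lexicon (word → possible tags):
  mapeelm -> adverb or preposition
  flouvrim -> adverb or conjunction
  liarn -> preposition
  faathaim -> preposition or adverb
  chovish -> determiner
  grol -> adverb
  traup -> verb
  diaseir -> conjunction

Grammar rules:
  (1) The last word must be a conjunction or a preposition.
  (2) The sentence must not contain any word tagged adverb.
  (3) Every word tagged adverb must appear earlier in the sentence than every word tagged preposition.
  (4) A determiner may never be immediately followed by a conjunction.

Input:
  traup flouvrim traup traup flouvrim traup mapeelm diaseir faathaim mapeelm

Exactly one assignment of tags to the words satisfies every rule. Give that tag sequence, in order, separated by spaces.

Candidates per position — 1:traup {verb}; 2:flouvrim {adverb,conjunction}; 3:traup {verb}; 4:traup {verb}; 5:flouvrim {adverb,conjunction}; 6:traup {verb}; 7:mapeelm {adverb,preposition}; 8:diaseir {conjunction}; 9:faathaim {preposition,adverb}; 10:mapeelm {adverb,preposition}.
Word 2 cannot be adverb — rule 2 would then fail for every completion. It is conjunction.
Word 5 cannot be adverb — rule 2 would then fail for every completion. It is conjunction.
Word 7 cannot be adverb — rule 2 would then fail for every completion. It is preposition.
Word 9 cannot be adverb — rule 2 would then fail for every completion. It is preposition.
Word 10 cannot be adverb — rule 1 would then fail for every completion. It is preposition.
The unique satisfying tagging is: verb conjunction verb verb conjunction verb preposition conjunction preposition preposition.
Checking: rule 1 holds; rule 2 holds; rule 3 holds; rule 4 holds.

verb conjunction verb verb conjunction verb preposition conjunction preposition preposition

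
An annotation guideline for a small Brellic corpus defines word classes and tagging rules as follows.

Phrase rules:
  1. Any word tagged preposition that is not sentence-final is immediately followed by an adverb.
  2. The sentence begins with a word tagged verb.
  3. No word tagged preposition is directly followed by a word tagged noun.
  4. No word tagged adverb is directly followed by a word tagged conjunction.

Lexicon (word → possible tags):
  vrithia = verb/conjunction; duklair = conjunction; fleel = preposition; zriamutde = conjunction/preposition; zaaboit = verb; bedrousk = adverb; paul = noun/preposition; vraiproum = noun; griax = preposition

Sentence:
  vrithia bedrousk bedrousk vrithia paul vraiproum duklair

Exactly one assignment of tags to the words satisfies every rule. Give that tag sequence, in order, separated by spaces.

verb adverb adverb verb noun noun conjunction

Candidates per position — 1:vrithia {verb,conjunction}; 2:bedrousk {adverb}; 3:bedrousk {adverb}; 4:vrithia {verb,conjunction}; 5:paul {noun,preposition}; 6:vraiproum {noun}; 7:duklair {conjunction}.
Position 1: conjunction is ruled out by rule 2; that leaves verb.
Position 4: conjunction is ruled out by rule 4; that leaves verb.
Position 5: preposition is ruled out by rule 1; that leaves noun.
So the tagging must be: verb adverb adverb verb noun noun conjunction.
Verifying each rule — rule 1 satisfied; rule 2 satisfied; rule 3 satisfied; rule 4 satisfied.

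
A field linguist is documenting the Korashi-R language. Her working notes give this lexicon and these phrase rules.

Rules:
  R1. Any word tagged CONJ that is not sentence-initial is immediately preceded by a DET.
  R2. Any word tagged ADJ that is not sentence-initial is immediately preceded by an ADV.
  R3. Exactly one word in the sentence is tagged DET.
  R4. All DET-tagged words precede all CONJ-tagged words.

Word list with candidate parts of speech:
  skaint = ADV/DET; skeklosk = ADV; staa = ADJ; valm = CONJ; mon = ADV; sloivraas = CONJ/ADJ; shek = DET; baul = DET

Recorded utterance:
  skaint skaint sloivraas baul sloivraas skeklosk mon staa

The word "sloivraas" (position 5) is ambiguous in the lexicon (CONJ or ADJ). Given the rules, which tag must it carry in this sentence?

Candidates per position — 1:skaint {ADV,DET}; 2:skaint {ADV,DET}; 3:sloivraas {CONJ,ADJ}; 4:baul {DET}; 5:sloivraas {CONJ,ADJ}; 6:skeklosk {ADV}; 7:mon {ADV}; 8:staa {ADJ}.
Word 1 cannot be DET — rule 3 would then fail for every completion. It is ADV.
Word 2 cannot be DET — rule 3 would then fail for every completion. It is ADV.
Word 3 cannot be CONJ — rule 1 would then fail for every completion. It is ADJ.
Word 5 cannot be ADJ — rule 2 would then fail for every completion. It is CONJ.
The unique satisfying tagging is: ADV ADV ADJ DET CONJ ADV ADV ADJ.
Verifying each rule — rule 1 holds; rule 2 holds; rule 3 holds; rule 4 holds.

CONJ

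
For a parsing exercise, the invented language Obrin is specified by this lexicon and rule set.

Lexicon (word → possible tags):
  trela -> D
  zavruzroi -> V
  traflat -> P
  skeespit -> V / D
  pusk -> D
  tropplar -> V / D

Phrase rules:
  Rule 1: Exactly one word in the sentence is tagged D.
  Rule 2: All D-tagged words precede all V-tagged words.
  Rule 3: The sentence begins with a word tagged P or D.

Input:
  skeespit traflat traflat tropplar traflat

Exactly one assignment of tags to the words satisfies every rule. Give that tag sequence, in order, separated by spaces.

Candidates per position — 1:skeespit {V,D}; 2:traflat {P}; 3:traflat {P}; 4:tropplar {V,D}; 5:traflat {P}.
Position 1: tagging it V would leave rule 3 unsatisfiable, so it must be D.
Position 4: tagging it D would leave rule 1 unsatisfiable, so it must be V.
That leaves exactly one tagging: D P P V P.
Verifying each rule — rule 1 ok; rule 2 ok; rule 3 ok.

D P P V P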